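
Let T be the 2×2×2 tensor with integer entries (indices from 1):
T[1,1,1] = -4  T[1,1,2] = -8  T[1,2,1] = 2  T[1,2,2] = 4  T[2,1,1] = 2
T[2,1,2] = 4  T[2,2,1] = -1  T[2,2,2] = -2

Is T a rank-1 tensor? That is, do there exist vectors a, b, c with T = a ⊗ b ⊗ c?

Yes

If T = a ⊗ b ⊗ c then every fibre of T is a multiple of the corresponding factor, so read the factors off the fibres through the nonzero entry T[1,1,1] = -4.
The mode-1 fibre T[:,1,1] = [-4, 2] gives a = [2, -1] (primitive direction); the mode-2 fibre T[1,:,1] = [-4, 2] gives b = [2, -1]; then c[k] = T[1,1,k] / (a[1]·b[1]) = [-4, -8] / 4 = [-1, -2].
Expanding [2, -1] ⊗ [2, -1] ⊗ [-1, -2] reproduces all 8 entries of T, so T = [2, -1] ⊗ [2, -1] ⊗ [-1, -2] and rank(T) ≤ 1.
Equivalently every frontal slice T[:,:,k] is c[k] times the rank-1 matrix [2, -1] ⊗ [2, -1]. So T has rank 1 (it is nonzero).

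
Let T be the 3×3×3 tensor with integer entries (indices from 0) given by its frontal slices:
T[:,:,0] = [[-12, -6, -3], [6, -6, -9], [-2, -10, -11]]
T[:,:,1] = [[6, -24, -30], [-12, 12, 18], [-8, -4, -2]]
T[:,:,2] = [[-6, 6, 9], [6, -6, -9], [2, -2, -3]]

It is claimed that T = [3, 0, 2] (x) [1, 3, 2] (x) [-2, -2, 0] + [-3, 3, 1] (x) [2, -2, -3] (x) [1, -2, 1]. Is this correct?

Reconstruct entry (0,1,0) from the claimed factors: Σₗ aₗ[0]bₗ[1]cₗ[0] = (3)·(3)·(-2) + (-3)·(-2)·(1) = -12, but T[0,1,0] = -6. The claim is false.

No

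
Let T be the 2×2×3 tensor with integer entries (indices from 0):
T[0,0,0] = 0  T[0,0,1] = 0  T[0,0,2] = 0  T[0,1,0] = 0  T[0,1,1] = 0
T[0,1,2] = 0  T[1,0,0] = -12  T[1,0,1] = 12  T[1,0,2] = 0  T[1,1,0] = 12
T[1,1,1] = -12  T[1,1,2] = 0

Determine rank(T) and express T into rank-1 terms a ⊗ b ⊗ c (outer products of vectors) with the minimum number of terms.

rank(T) = 1

Lower bound: T ≠ 0 (e.g. T[1,0,0] = -12), so rank(T) ≥ 1.
Upper bound: if T = a ⊗ b ⊗ c then every fibre of T is a multiple of the corresponding factor, so read the factors off the fibres through the nonzero entry T[1,0,0] = -12.
The mode-1 fibre T[:,0,0] = [0, -12] gives a = (0, 1) (primitive direction); the mode-2 fibre T[1,:,0] = [-12, 12] gives b = (1, -1); then c[k] = T[1,0,k] / (a[1]·b[0]) = [-12, 12, 0] / 1 = (-12, 12, 0).
Expanding (0, 1) ⊗ (1, -1) ⊗ (-12, 12, 0) reproduces all 12 entries of T, so T = (0, 1) ⊗ (1, -1) ⊗ (-12, 12, 0) and rank(T) ≤ 1.
These bounds meet, so rank(T) = 1.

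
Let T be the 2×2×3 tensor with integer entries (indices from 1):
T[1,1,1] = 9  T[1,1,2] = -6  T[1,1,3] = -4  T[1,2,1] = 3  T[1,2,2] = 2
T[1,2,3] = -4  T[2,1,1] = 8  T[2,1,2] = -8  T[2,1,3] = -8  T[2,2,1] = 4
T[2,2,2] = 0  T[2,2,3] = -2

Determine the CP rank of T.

Lower bound: in the mode-3 unfolding of T (rows indexed by k, columns by (i,j)) the 3×3 minor on rows k ∈ {1, 2, 3}, columns (i,j) ∈ {(1,1), (1,2), (2,1)} is det [[9, 3, 8], [-6, 2, -8], [-4, -4, -8]] = -224 ≠ 0, so that unfolding has rank ≥ 3 and hence rank(T) ≥ 3 (CP rank is at least every unfolding rank, though it can be larger).
Upper bound: T is a sum of 3 rank-1 terms, T = (1, 0) ⊗ (1, -1) ⊗ (1, -2, 2) + (1, 1) ⊗ (2, 1) ⊗ (4, 0, -2) + (1, 2) ⊗ (1, 0) ⊗ (0, -4, -2) (written with every a and b primitive with positive leading entry and the scale carried by c; CP decompositions are not unique, and this one is verified by expanding entrywise), so rank(T) ≤ 3.
These bounds meet, so rank(T) = 3.

3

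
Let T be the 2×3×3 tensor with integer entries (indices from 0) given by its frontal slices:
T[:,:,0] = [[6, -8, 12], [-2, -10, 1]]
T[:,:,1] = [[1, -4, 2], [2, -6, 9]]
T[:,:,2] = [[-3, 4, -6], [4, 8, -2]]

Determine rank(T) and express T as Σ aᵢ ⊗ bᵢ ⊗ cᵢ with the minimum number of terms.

Lower bound: the mode-2 unfolding of T (rows indexed by j, columns by (i,k) = (0,0), (0,1), (0,2), (1,0), (1,1), (1,2)) is [[6, 1, -3, -2, 2, 4], [-8, -4, 4, -10, -6, 8], [12, 2, -6, 1, 9, -2]].
There the 3×3 minor on rows j ∈ {0, 1, 2}, columns (i,k) ∈ {(0,0), (0,1), (1,0)} is det [[6, 1, -2], [-8, -4, -10], [12, 2, 1]] = -80 ≠ 0, so this unfolding has rank ≥ 3; CP rank is at least every unfolding rank, so rank(T) ≥ 3. (Unfolding ranks only ever bound the CP rank from below — rank(T) can be strictly larger than all of them — so the matching upper bound has to come from an explicit 3-term decomposition.)
Upper bound: T is a sum of 3 rank-1 terms, T = [0, 1] ⊗ [2, 2, -1] ⊗ [-1, -1, 2] + [1, -2] ⊗ [1, 0, 2] ⊗ [2, -1, -1] + [1, 1] ⊗ [1, -2, 2] ⊗ [4, 2, -2] (one valid choice — decompositions are not unique — normalised so each a, b is primitive with positive first nonzero entry; check it by expanding all entries), so rank(T) ≤ 3.
These bounds meet, so rank(T) = 3.

rank(T) = 3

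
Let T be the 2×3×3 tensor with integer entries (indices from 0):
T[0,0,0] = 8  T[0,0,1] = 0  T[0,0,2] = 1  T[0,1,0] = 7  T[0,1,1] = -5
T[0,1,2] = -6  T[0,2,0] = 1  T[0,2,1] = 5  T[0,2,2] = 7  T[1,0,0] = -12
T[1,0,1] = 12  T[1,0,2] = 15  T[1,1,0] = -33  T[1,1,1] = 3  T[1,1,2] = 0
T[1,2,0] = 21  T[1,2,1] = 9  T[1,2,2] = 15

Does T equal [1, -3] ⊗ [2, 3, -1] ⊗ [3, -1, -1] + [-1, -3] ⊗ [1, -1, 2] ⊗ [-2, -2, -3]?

Reconstruct entrywise from the claimed factors. For example, T[0,1,0] = 7 and Σₗ aₗ[0]bₗ[1]cₗ[0] = (1)·(3)·(3) + (-1)·(-1)·(-2) = 7; checking all 18 entries, every one matches. The claim holds.

Yes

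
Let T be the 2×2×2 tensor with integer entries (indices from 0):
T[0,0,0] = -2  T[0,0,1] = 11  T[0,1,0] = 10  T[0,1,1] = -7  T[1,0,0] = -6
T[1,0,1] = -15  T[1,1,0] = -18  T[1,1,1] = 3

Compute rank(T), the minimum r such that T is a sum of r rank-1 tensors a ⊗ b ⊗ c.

2

Lower bound: in the mode-3 unfolding of T (rows indexed by k, columns by (i,j)) the 2×2 minor on rows k ∈ {0, 1}, columns (i,j) ∈ {(0,0), (0,1)} is det [[-2, 10], [11, -7]] = -96 ≠ 0, so that unfolding has rank ≥ 2 and hence rank(T) ≥ 2 (CP rank is at least every unfolding rank, though it can be larger).
Upper bound: with S_k = T[:,:,k], the two rank-1 terms a₁b₁ᵀ, a₂b₂ᵀ are the rank-1 members of the pencil x·S₀ + y·S₁.
det(x·S₀ + y·S₁) is 96·x² − 96·xy − 72·y² = 24·(2·x − 3·y)(2·x + y), vanishing at (x:y) = (3:2) and (1:-2).
M₁ = 3·S₀ + 2·S₁ = [[16, 16], [-48, -48]] = 16·[1, -3][1, 1]ᵀ and M₂ = S₀ − 2·S₁ = [[-24, 24], [24, -24]] = (-24)·[1, -1][1, -1]ᵀ, so take a₁ = [1, -3], b₁ = [1, 1], a₂ = [1, -1], b₂ = [1, -1].
Each slice is an integer combination of E₁ = a₁b₁ᵀ and E₂ = a₂b₂ᵀ: S₀ = 4·E₁ − 6·E₂, S₁ = 2·E₁ + 9·E₂; reading off coefficients, c₁ = [4, 2] and c₂ = [-6, 9].
Hence T = [1, -3] ⊗ [1, 1] ⊗ [4, 2] + [1, -1] ⊗ [1, -1] ⊗ [-6, 9], so rank(T) ≤ 2.
These bounds meet, so rank(T) = 2.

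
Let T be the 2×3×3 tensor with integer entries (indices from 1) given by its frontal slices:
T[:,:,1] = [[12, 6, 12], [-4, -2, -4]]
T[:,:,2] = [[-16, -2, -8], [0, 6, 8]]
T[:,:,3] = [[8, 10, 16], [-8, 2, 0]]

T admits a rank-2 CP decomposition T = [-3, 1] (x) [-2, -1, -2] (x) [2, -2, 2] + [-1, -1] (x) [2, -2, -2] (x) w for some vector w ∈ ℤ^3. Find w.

w = [0, 2, 2]

Subtract the known terms from T to get the rank-1 residual R = [-1, -1] (x) [2, -2, -2] (x) w, so R[i,j,k] = a[i]·b[j]·w[k]. Pick indices with nonzero a[1]·b[1] = (-1)·(2) = -2. Only the fibre through (1,1,·) is needed: R[1,1,:] = T[1,1,:] − Σₗ aₗ[1]bₗ[1]cₗ = [12, -16, 8] − (-3)·(-2)·[2, -2, 2] = [0, -4, -4]. Then w[k] = R[1,1,k] / -2 for each k, giving w = [0, -4, -4] / -2 = [0, 2, 2].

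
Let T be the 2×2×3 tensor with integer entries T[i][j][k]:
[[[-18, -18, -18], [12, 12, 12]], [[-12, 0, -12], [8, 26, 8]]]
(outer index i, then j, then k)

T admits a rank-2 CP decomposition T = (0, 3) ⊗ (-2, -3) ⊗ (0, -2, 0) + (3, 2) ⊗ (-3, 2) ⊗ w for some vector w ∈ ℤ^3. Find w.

Subtract the known terms from T to get the rank-1 residual R = (3, 2) ⊗ (-3, 2) ⊗ w, so R[i,j,k] = a[i]·b[j]·w[k]. Pick indices with nonzero a[0]·b[0] = (3)·(-3) = -9. Only the fibre through (0,0,·) is needed: R[0,0,:] = T[0,0,:] − Σₗ aₗ[0]bₗ[0]cₗ = [-18, -18, -18] − (0)·(-2)·(0, -2, 0) = [-18, -18, -18]. Then w[k] = R[0,0,k] / -9 for each k, giving w = [-18, -18, -18] / -9 = (2, 2, 2).

w = (2, 2, 2)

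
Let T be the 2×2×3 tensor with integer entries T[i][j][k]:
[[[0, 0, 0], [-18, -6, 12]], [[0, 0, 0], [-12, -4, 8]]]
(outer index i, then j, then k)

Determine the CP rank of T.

Lower bound: T ≠ 0 (e.g. T[0,1,0] = -18), so rank(T) ≥ 1.
Upper bound: if T = a ⊗ b ⊗ c then every fibre of T is a multiple of the corresponding factor, so read the factors off the fibres through the nonzero entry T[0,1,0] = -18.
The mode-1 fibre T[:,1,0] = [-18, -12] gives a = (3, 2) (primitive direction); the mode-2 fibre T[0,:,0] = [0, -18] gives b = (0, 1); then c[k] = T[0,1,k] / (a[0]·b[1]) = [-18, -6, 12] / 3 = (-6, -2, 4).
Expanding (3, 2) ⊗ (0, 1) ⊗ (-6, -2, 4) reproduces all 12 entries of T, so T = (3, 2) ⊗ (0, 1) ⊗ (-6, -2, 4) and rank(T) ≤ 1.
These bounds meet, so rank(T) = 1.
Check entry T[1,1,1] = -4: (2)·(1)·(-2) = -4.

1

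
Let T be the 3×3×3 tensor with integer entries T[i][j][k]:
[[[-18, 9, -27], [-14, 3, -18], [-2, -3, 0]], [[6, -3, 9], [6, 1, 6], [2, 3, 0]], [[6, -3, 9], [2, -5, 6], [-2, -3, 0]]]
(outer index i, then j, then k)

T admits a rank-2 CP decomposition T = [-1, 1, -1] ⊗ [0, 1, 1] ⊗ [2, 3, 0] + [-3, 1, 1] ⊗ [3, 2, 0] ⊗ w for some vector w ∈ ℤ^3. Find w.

Subtract the known terms from T to get the rank-1 residual R = [-3, 1, 1] ⊗ [3, 2, 0] ⊗ w, so R[i,j,k] = a[i]·b[j]·w[k]. Pick indices with nonzero a[0]·b[0] = (-3)·(3) = -9. Only the fibre through (0,0,·) is needed: R[0,0,:] = T[0,0,:] − Σₗ aₗ[0]bₗ[0]cₗ = [-18, 9, -27] − (-1)·(0)·[2, 3, 0] = [-18, 9, -27]. Then w[k] = R[0,0,k] / -9 for each k, giving w = [-18, 9, -27] / -9 = [2, -1, 3].

w = [2, -1, 3]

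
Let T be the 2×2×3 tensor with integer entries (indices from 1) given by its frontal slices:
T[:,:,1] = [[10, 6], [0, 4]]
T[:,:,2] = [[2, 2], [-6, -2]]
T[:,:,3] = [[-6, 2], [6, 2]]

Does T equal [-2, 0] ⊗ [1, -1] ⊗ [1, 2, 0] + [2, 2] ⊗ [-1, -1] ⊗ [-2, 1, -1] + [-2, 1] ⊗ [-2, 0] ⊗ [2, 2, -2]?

Reconstruct entrywise from the claimed factors. For example, T[2,2,3] = 2 and Σₗ aₗ[2]bₗ[2]cₗ[3] = (0)·(-1)·(0) + (2)·(-1)·(-1) + (1)·(0)·(-2) = 2; checking all 12 entries, every one matches. The claim holds.

Yes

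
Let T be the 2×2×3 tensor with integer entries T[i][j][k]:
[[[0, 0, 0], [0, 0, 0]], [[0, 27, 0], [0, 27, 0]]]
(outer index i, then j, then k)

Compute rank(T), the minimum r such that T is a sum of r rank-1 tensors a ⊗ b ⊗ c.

Lower bound: T ≠ 0 (e.g. T[1,0,1] = 27), so rank(T) ≥ 1.
Upper bound: if T = a ⊗ b ⊗ c then every fibre of T is a multiple of the corresponding factor, so read the factors off the fibres through the nonzero entry T[1,0,1] = 27.
The mode-1 fibre T[:,0,1] = [0, 27] gives a = [0, 1] (primitive direction); the mode-2 fibre T[1,:,1] = [27, 27] gives b = [1, 1]; then c[k] = T[1,0,k] / (a[1]·b[0]) = [0, 27, 0] / 1 = [0, 27, 0].
Expanding [0, 1] ⊗ [1, 1] ⊗ [0, 27, 0] reproduces all 12 entries of T, so T = [0, 1] ⊗ [1, 1] ⊗ [0, 27, 0] and rank(T) ≤ 1.
These bounds meet, so rank(T) = 1.

1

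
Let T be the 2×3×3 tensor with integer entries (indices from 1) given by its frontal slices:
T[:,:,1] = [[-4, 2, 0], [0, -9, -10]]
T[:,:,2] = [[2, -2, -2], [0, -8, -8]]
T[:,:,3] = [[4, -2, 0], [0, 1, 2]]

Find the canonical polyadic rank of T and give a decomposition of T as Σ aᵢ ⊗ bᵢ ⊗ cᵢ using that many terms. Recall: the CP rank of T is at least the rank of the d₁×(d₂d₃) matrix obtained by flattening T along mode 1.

rank(T) = 3

Lower bound: the mode-3 unfolding of T (rows indexed by k, columns by (i,j) = (1,1), (1,2), (1,3), (2,1), (2,2), (2,3)) is [[-4, 2, 0, 0, -9, -10], [2, -2, -2, 0, -8, -8], [4, -2, 0, 0, 1, 2]].
There the 3×3 minor on rows k ∈ {1, 2, 3}, columns (i,j) ∈ {(1,1), (1,2), (2,2)} is det [[-4, 2, -9], [2, -2, -8], [4, -2, 1]] = -32 ≠ 0, so this unfolding has rank ≥ 3; CP rank is at least every unfolding rank, so rank(T) ≥ 3. (Unfolding ranks only ever bound the CP rank from below — rank(T) can be strictly larger than all of them — so the matching upper bound has to come from an explicit 3-term decomposition.)
Upper bound: T is a sum of 3 rank-1 terms, T = (0, 1) ⊗ (0, 1, 1) ⊗ (-8, -8, 0) + (1, 0) ⊗ (1, -1, -1) ⊗ (-4, 2, 4) + (2, 1) ⊗ (0, 1, 2) ⊗ (-1, 0, 1) (one valid choice — decompositions are not unique — normalised so each a, b is primitive with positive first nonzero entry; check it by expanding all entries), so rank(T) ≤ 3.
These bounds meet, so rank(T) = 3.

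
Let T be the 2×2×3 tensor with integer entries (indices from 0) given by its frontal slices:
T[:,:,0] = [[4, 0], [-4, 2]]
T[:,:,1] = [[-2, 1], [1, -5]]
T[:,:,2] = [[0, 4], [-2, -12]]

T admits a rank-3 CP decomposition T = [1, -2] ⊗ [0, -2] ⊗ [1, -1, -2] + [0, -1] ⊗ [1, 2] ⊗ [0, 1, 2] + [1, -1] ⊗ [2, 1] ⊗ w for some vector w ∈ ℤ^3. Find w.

Subtract the known terms from T to get the rank-1 residual R = [1, -1] ⊗ [2, 1] ⊗ w, so R[i,j,k] = a[i]·b[j]·w[k]. Pick indices with nonzero a[0]·b[0] = (1)·(2) = 2. Only the fibre through (0,0,·) is needed: R[0,0,:] = T[0,0,:] − Σₗ aₗ[0]bₗ[0]cₗ = [4, -2, 0] − (1)·(0)·[1, -1, -2] − (0)·(1)·[0, 1, 2] = [4, -2, 0]. Then w[k] = R[0,0,k] / 2 for each k, giving w = [4, -2, 0] / 2 = [2, -1, 0].

w = [2, -1, 0]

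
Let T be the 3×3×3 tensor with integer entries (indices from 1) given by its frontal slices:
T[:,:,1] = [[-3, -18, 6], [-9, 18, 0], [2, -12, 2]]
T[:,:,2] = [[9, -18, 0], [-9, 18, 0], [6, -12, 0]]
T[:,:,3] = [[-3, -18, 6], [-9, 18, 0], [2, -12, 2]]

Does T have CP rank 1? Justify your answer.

No

The mode-1 unfolding of T (rows indexed by i, columns by (j,k) = (1,1), (1,2), (1,3), (2,1), (2,2), (2,3), (3,1), (3,2), (3,3)) is [[-3, 9, -3, -18, -18, -18, 6, 0, 6], [-9, -9, -9, 18, 18, 18, 0, 0, 0], [2, 6, 2, -12, -12, -12, 2, 0, 2]].
There the 2×2 minor on rows i ∈ {1, 2}, columns (j,k) ∈ {(1,1), (1,2)} is det [[-3, 9], [-9, -9]] = 108 ≠ 0, so this unfolding has rank ≥ 2; CP rank is at least every unfolding rank, so rank(T) ≥ 2.
In particular rank(T) ≥ 2 > 1, so T is not rank-1.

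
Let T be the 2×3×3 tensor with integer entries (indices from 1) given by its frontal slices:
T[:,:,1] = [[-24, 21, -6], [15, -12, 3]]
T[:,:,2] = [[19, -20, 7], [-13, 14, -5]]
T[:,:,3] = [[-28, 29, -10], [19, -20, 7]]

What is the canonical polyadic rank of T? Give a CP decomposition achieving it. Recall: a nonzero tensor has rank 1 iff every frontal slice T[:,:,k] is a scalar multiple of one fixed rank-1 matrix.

Lower bound: the mode-1 unfolding of T (rows indexed by i, columns by (j,k) = (1,1), (1,2), (1,3), (2,1), (2,2), (2,3), (3,1), (3,2), (3,3)) is [[-24, 19, -28, 21, -20, 29, -6, 7, -10], [15, -13, 19, -12, 14, -20, 3, -5, 7]].
There the 2×2 minor on rows i ∈ {1, 2}, columns (j,k) ∈ {(1,1), (1,2)} is det [[-24, 19], [15, -13]] = 27 ≠ 0, so this unfolding has rank ≥ 2; CP rank is at least every unfolding rank, so rank(T) ≥ 2. (Unfolding ranks only ever bound the CP rank from below — rank(T) can be strictly larger than all of them — so the matching upper bound has to come from an explicit 2-term decomposition.)
Upper bound — finding two terms. Write S_k = T[:,:,k] for the frontal slices: S₁ = [[-24, 21, -6], [15, -12, 3]], S₂ = [[19, -20, 7], [-13, 14, -5]], S₃ = [[-28, 29, -10], [19, -20, 7]].
If T = a₁ (x) b₁ (x) c₁ + a₂ (x) b₂ (x) c₂ then each S_k = c₁[k]·a₁b₁ᵀ + c₂[k]·a₂b₂ᵀ. S₁ and S₂ are linearly independent, so a₁b₁ᵀ and a₂b₂ᵀ must span the same plane of matrices: they are the rank-1 matrices of the form x·S₁ + y·S₂.
The 2×2 minor of x·S₁ + y·S₂ on rows {1,2}, columns {1,2} is −27·x² + 9·xy + 6·y² = (-3)·(3·x − 2·y)(3·x + y), vanishing at (x:y) = (2:3) and (1:-3).
M₁ = 2·S₁ + 3·S₂ = [[9, -18, 9], [-9, 18, -9]] = 9·(1, -1)(1, -2, 1)ᵀ and M₂ = S₁ − 3·S₂ = [[-81, 81, -27], [54, -54, 18]] = (-9)·(3, -2)(3, -3, 1)ᵀ, so take a₁ = (1, -1), b₁ = (1, -2, 1), a₂ = (3, -2), b₂ = (3, -3, 1).
Each slice is an integer combination of E₁ = a₁b₁ᵀ and E₂ = a₂b₂ᵀ: S₁ = 3·E₁ − 3·E₂, S₂ = E₁ + 2·E₂, S₃ = −E₁ − 3·E₂; reading off coefficients, c₁ = (3, 1, -1) and c₂ = (-3, 2, -3).
Hence T = (1, -1) (x) (1, -2, 1) (x) (3, 1, -1) + (3, -2) (x) (3, -3, 1) (x) (-3, 2, -3), so rank(T) ≤ 2.
These bounds meet, so rank(T) = 2.

rank(T) = 2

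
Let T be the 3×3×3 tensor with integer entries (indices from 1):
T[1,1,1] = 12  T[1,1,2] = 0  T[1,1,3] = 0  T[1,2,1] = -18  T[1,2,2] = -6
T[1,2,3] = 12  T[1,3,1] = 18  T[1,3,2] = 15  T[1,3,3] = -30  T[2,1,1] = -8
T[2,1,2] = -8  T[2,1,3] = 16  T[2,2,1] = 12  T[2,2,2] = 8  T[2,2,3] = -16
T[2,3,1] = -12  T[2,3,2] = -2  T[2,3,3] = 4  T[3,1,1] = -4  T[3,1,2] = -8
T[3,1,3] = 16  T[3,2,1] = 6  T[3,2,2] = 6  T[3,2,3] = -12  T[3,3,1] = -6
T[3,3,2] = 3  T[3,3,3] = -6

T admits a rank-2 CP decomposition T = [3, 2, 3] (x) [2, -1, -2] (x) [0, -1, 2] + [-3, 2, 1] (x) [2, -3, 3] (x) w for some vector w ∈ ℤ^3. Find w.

w = [-2, -1, 2]

Subtract the known terms from T to get the rank-1 residual R = [-3, 2, 1] (x) [2, -3, 3] (x) w, so R[i,j,k] = a[i]·b[j]·w[k]. Pick indices with nonzero a[1]·b[1] = (-3)·(2) = -6. Only the fibre through (1,1,·) is needed: R[1,1,:] = T[1,1,:] − Σₗ aₗ[1]bₗ[1]cₗ = [12, 0, 0] − (3)·(2)·[0, -1, 2] = [12, 6, -12]. Then w[k] = R[1,1,k] / -6 for each k, giving w = [12, 6, -12] / -6 = [-2, -1, 2].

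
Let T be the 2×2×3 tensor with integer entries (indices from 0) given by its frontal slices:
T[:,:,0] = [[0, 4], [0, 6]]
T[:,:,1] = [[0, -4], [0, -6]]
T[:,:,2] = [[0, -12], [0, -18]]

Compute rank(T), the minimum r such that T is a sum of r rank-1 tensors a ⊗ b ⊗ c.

Lower bound: T ≠ 0 (e.g. T[0,1,0] = 4), so rank(T) ≥ 1.
Upper bound: the mode-1 fibre T[:,1,0] = [4, 6] gives a = (2, 3) (primitive direction); the mode-2 fibre T[0,:,0] = [0, 4] gives b = (0, 1); then c[k] = T[0,1,k] / (a[0]·b[1]) = [4, -4, -12] / 2 = (2, -2, -6).
Expanding (2, 3) ⊗ (0, 1) ⊗ (2, -2, -6) reproduces all 12 entries of T, so T = (2, 3) ⊗ (0, 1) ⊗ (2, -2, -6) and rank(T) ≤ 1.
These bounds meet, so rank(T) = 1.

1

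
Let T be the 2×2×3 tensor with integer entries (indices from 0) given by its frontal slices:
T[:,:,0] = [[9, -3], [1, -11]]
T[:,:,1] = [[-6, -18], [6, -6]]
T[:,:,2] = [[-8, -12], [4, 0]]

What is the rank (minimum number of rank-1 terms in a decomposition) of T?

2

Lower bound: the mode-3 unfolding of T (rows indexed by k, columns by (i,j) = (0,0), (0,1), (1,0), (1,1)) is [[9, -3, 1, -11], [-6, -18, 6, -6], [-8, -12, 4, 0]].
There the 2×2 minor on rows k ∈ {0, 1}, columns (i,j) ∈ {(0,0), (0,1)} is det [[9, -3], [-6, -18]] = -180 ≠ 0, so this unfolding has rank ≥ 2; CP rank is at least every unfolding rank, so rank(T) ≥ 2. (This is only a lower bound: in general the CP rank may exceed every unfolding rank, so we still need to exhibit 2 rank-1 terms summing to T.)
Upper bound — finding two terms. Write S_k = T[:,:,k] for the frontal slices: S₀ = [[9, -3], [1, -11]], S₁ = [[-6, -18], [6, -6]], S₂ = [[-8, -12], [4, 0]].
If T = a₁ (x) b₁ (x) c₁ + a₂ (x) b₂ (x) c₂ then each S_k = c₁[k]·a₁b₁ᵀ + c₂[k]·a₂b₂ᵀ. S₀ and S₁ are linearly independent, so a₁b₁ᵀ and a₂b₂ᵀ must span the same plane of matrices: they are the rank-1 matrices of the form x·S₀ + y·S₁.
det(x·S₀ + y·S₁) is −96·x² + 48·xy + 144·y² = (-48)·(2·x − 3·y)(x + y), vanishing at (x:y) = (3:2) and (1:-1).
M₁ = 3·S₀ + 2·S₁ = [[15, -45], [15, -45]] = 15·[1, 1][1, -3]ᵀ and M₂ = S₀ − S₁ = [[15, 15], [-5, -5]] = 5·[3, -1][1, 1]ᵀ, so take a₁ = [1, 1], b₁ = [1, -3], a₂ = [3, -1], b₂ = [1, 1].
Each slice is an integer combination of E₁ = a₁b₁ᵀ and E₂ = a₂b₂ᵀ: S₀ = 3·E₁ + 2·E₂, S₁ = 3·E₁ − 3·E₂, S₂ = E₁ − 3·E₂; reading off coefficients, c₁ = [3, 3, 1] and c₂ = [2, -3, -3].
Hence T = [1, 1] (x) [1, -3] (x) [3, 3, 1] + [3, -1] (x) [1, 1] (x) [2, -3, -3], so rank(T) ≤ 2.
These bounds meet, so rank(T) = 2.
Check entry T[0,1,1] = -18: (1)·(-3)·(3) + (3)·(1)·(-3) = -18.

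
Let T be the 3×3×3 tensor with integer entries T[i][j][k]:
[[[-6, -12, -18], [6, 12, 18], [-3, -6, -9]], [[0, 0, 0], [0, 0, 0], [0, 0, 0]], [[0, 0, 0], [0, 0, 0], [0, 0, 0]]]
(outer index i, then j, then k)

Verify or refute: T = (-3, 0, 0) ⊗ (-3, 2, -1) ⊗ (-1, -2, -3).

Reconstruct entry (0,0,0) from the claimed factors: Σₗ aₗ[0]bₗ[0]cₗ[0] = (-3)·(-3)·(-1) = -9, but T[0,0,0] = -6. The claim is false.

No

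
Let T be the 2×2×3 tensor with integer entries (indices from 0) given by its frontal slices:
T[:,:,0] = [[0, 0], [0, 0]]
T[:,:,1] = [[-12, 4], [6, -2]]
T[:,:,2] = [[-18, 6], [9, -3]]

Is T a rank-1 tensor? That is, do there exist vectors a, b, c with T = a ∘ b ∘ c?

If T = a ∘ b ∘ c then every fibre of T is a multiple of the corresponding factor, so read the factors off the fibres through the nonzero entry T[0,0,1] = -12.
The mode-1 fibre T[:,0,1] = [-12, 6] gives a = [2, -1] (primitive direction); the mode-2 fibre T[0,:,1] = [-12, 4] gives b = [3, -1]; then c[k] = T[0,0,k] / (a[0]·b[0]) = [0, -12, -18] / 6 = [0, -2, -3].
Expanding [2, -1] ∘ [3, -1] ∘ [0, -2, -3] reproduces all 12 entries of T, so T = [2, -1] ∘ [3, -1] ∘ [0, -2, -3] and rank(T) ≤ 1.
Equivalently every frontal slice T[:,:,k] is c[k] times the rank-1 matrix [2, -1] ∘ [3, -1]. So T has rank 1 (it is nonzero).

Yes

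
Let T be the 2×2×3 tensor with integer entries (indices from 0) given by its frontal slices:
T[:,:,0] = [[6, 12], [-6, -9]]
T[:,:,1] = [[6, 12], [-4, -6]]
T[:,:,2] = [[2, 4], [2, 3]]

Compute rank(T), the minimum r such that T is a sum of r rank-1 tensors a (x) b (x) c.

2

Lower bound: the mode-2 unfolding of T (rows indexed by j, columns by (i,k) = (0,0), (0,1), (0,2), (1,0), (1,1), (1,2)) is [[6, 6, 2, -6, -4, 2], [12, 12, 4, -9, -6, 3]].
There the 2×2 minor on rows j ∈ {0, 1}, columns (i,k) ∈ {(0,0), (1,0)} is det [[6, -6], [12, -9]] = 18 ≠ 0, so this unfolding has rank ≥ 2; CP rank is at least every unfolding rank, so rank(T) ≥ 2. (This is only a lower bound: in general the CP rank may exceed every unfolding rank, so we still need to exhibit 2 rank-1 terms summing to T.)
Upper bound — finding two terms. Write S_k = T[:,:,k] for the frontal slices: S₀ = [[6, 12], [-6, -9]], S₁ = [[6, 12], [-4, -6]], S₂ = [[2, 4], [2, 3]].
If T = a₁ (x) b₁ (x) c₁ + a₂ (x) b₂ (x) c₂ then each S_k = c₁[k]·a₁b₁ᵀ + c₂[k]·a₂b₂ᵀ. S₀ and S₁ are linearly independent, so a₁b₁ᵀ and a₂b₂ᵀ must span the same plane of matrices: they are the rank-1 matrices of the form x·S₀ + y·S₁.
det(x·S₀ + y·S₁) is 18·x² + 30·xy + 12·y² = 6·(3·x + 2·y)(x + y), vanishing at (x:y) = (2:-3) and (1:-1).
M₁ = 2·S₀ − 3·S₁ = [[-6, -12], [0, 0]] = (-6)·[1, 0][1, 2]ᵀ and M₂ = S₀ − S₁ = [[0, 0], [-2, -3]] = −[0, 1][2, 3]ᵀ, so take a₁ = [1, 0], b₁ = [1, 2], a₂ = [0, 1], b₂ = [2, 3].
Each slice is an integer combination of E₁ = a₁b₁ᵀ and E₂ = a₂b₂ᵀ: S₀ = 6·E₁ − 3·E₂, S₁ = 6·E₁ − 2·E₂, S₂ = 2·E₁ + E₂; reading off coefficients, c₁ = [6, 6, 2] and c₂ = [-3, -2, 1].
Hence T = [1, 0] (x) [1, 2] (x) [6, 6, 2] + [0, 1] (x) [2, 3] (x) [-3, -2, 1], so rank(T) ≤ 2.
These bounds meet, so rank(T) = 2.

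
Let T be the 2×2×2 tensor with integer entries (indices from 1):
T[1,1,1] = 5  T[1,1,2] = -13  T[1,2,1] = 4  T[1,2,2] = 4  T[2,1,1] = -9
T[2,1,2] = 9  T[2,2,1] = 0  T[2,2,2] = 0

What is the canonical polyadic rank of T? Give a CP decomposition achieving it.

rank(T) = 2

Lower bound: the mode-2 unfolding of T (rows indexed by j, columns by (i,k) = (1,1), (1,2), (2,1), (2,2)) is [[5, -13, -9, 9], [4, 4, 0, 0]].
There the 2×2 minor on rows j ∈ {1, 2}, columns (i,k) ∈ {(1,1), (1,2)} is det [[5, -13], [4, 4]] = 72 ≠ 0, so this unfolding has rank ≥ 2; CP rank is at least every unfolding rank, so rank(T) ≥ 2. (Unfolding ranks only ever bound the CP rank from below — rank(T) can be strictly larger than all of them — so the matching upper bound has to come from an explicit 2-term decomposition.)
Upper bound — finding two terms. Write S_k = T[:,:,k] for the frontal slices: S₁ = [[5, 4], [-9, 0]], S₂ = [[-13, 4], [9, 0]].
If T = a₁ ⊗ b₁ ⊗ c₁ + a₂ ⊗ b₂ ⊗ c₂ then each S_k = c₁[k]·a₁b₁ᵀ + c₂[k]·a₂b₂ᵀ. S₁ and S₂ are linearly independent, so a₁b₁ᵀ and a₂b₂ᵀ must span the same plane of matrices: they are the rank-1 matrices of the form x·S₁ + y·S₂.
det(x·S₁ + y·S₂) is 36·x² − 36·y² = 36·(x − y)(x + y), vanishing at (x:y) = (1:1) and (1:-1).
M₁ = S₁ + S₂ = [[-8, 8], [0, 0]] = (-8)·[1, 0][1, -1]ᵀ and M₂ = S₁ − S₂ = [[18, 0], [-18, 0]] = 18·[1, -1][1, 0]ᵀ, so take a₁ = [1, 0], b₁ = [1, -1], a₂ = [1, -1], b₂ = [1, 0].
Each slice is an integer combination of E₁ = a₁b₁ᵀ and E₂ = a₂b₂ᵀ: S₁ = −4·E₁ + 9·E₂, S₂ = −4·E₁ − 9·E₂; reading off coefficients, c₁ = [-4, -4] and c₂ = [9, -9].
Hence T = [1, 0] ⊗ [1, -1] ⊗ [-4, -4] + [1, -1] ⊗ [1, 0] ⊗ [9, -9], so rank(T) ≤ 2.
These bounds meet, so rank(T) = 2.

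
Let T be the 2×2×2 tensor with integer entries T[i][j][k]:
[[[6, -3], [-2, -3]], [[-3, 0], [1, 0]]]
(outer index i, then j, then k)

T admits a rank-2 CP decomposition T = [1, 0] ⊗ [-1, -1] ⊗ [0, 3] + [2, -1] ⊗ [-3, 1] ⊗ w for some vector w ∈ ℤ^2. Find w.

Subtract the known terms from T to get the rank-1 residual R = [2, -1] ⊗ [-3, 1] ⊗ w, so R[i,j,k] = a[i]·b[j]·w[k]. Pick indices with nonzero a[0]·b[0] = (2)·(-3) = -6. Only the fibre through (0,0,·) is needed: R[0,0,:] = T[0,0,:] − Σₗ aₗ[0]bₗ[0]cₗ = [6, -3] − (1)·(-1)·[0, 3] = [6, 0]. Then w[k] = R[0,0,k] / -6 for each k, giving w = [6, 0] / -6 = [-1, 0].

w = [-1, 0]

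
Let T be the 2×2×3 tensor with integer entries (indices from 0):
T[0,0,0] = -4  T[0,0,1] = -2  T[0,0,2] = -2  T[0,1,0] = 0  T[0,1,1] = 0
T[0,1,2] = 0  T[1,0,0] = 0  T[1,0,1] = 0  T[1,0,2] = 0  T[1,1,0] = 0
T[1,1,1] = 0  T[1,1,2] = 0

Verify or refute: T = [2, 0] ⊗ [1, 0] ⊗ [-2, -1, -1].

Yes

Reconstruct entrywise from the claimed factors. For example, T[0,0,1] = -2 and Σₗ aₗ[0]bₗ[0]cₗ[1] = (2)·(1)·(-1) = -2; checking all 12 entries, every one matches. The claim holds.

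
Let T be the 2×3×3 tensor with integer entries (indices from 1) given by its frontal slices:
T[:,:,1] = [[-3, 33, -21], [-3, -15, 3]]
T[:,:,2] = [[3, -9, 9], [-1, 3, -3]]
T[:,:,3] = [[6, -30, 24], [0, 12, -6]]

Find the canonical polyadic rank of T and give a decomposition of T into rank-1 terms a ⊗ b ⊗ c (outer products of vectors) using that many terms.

rank(T) = 2

Lower bound: in the mode-3 unfolding of T (rows indexed by k, columns by (i,j)) the 2×2 minor on rows k ∈ {1, 2}, columns (i,j) ∈ {(1,1), (1,2)} is det [[-3, 33], [3, -9]] = -72 ≠ 0, so that unfolding has rank ≥ 2 and hence rank(T) ≥ 2 (CP rank is at least every unfolding rank, though it can be larger).
Upper bound: with S_k = T[:,:,k], the two rank-1 terms a₁b₁ᵀ, a₂b₂ᵀ are the rank-1 members of the pencil x·S₁ + y·S₂.
The 2×2 minor of x·S₁ + y·S₂ on rows {1,2}, columns {1,2} is 144·x² − 48·xy = 48·(3·x − y)(x), vanishing at (x:y) = (1:3) and (0:1).
M₁ = S₁ + 3·S₂ = [[6, 6, 6], [-6, -6, -6]] = 6·[1, -1][1, 1, 1]ᵀ and M₂ = S₂ = [[3, -9, 9], [-1, 3, -3]] = [3, -1][1, -3, 3]ᵀ, so take a₁ = [1, -1], b₁ = [1, 1, 1], a₂ = [3, -1], b₂ = [1, -3, 3].
Each slice is an integer combination of E₁ = a₁b₁ᵀ and E₂ = a₂b₂ᵀ: S₁ = 6·E₁ − 3·E₂, S₂ = E₂, S₃ = −3·E₁ + 3·E₂; reading off coefficients, c₁ = [6, 0, -3] and c₂ = [-3, 1, 3].
Hence T = [1, -1] ⊗ [1, 1, 1] ⊗ [6, 0, -3] + [3, -1] ⊗ [1, -3, 3] ⊗ [-3, 1, 3], so rank(T) ≤ 2.
These bounds meet, so rank(T) = 2.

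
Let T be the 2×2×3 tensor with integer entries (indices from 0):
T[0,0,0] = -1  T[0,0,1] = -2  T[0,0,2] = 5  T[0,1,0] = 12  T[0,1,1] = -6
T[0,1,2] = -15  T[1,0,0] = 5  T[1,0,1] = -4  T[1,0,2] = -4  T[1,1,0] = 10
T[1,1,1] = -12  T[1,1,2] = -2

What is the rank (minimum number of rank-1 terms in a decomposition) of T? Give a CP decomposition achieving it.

Lower bound: the mode-3 unfolding of T (rows indexed by k, columns by (i,j) = (0,0), (0,1), (1,0), (1,1)) is [[-1, 12, 5, 10], [-2, -6, -4, -12], [5, -15, -4, -2]].
There the 2×2 minor on rows k ∈ {0, 1}, columns (i,j) ∈ {(0,0), (0,1)} is det [[-1, 12], [-2, -6]] = 30 ≠ 0, so this unfolding has rank ≥ 2; CP rank is at least every unfolding rank, so rank(T) ≥ 2. (Unfolding ranks only ever bound the CP rank from below — rank(T) can be strictly larger than all of them — so the matching upper bound has to come from an explicit 2-term decomposition.)
Upper bound — finding two terms. Write S_k = T[:,:,k] for the frontal slices: S₀ = [[-1, 12], [5, 10]], S₁ = [[-2, -6], [-4, -12]], S₂ = [[5, -15], [-4, -2]].
If T = a₁ (x) b₁ (x) c₁ + a₂ (x) b₂ (x) c₂ then each S_k = c₁[k]·a₁b₁ᵀ + c₂[k]·a₂b₂ᵀ. S₀ and S₁ are linearly independent, so a₁b₁ᵀ and a₂b₂ᵀ must span the same plane of matrices: they are the rank-1 matrices of the form x·S₀ + y·S₁.
det(x·S₀ + y·S₁) is −70·x² + 70·xy = (-70)·(x − y)(x), vanishing at (x:y) = (1:1) and (0:1).
M₁ = S₀ + S₁ = [[-3, 6], [1, -2]] = −(3, -1)(1, -2)ᵀ and M₂ = S₁ = [[-2, -6], [-4, -12]] = (-2)·(1, 2)(1, 3)ᵀ, so take a₁ = (3, -1), b₁ = (1, -2), a₂ = (1, 2), b₂ = (1, 3).
Each slice is an integer combination of E₁ = a₁b₁ᵀ and E₂ = a₂b₂ᵀ: S₀ = −E₁ + 2·E₂, S₁ = −2·E₂, S₂ = 2·E₁ − E₂; reading off coefficients, c₁ = (-1, 0, 2) and c₂ = (2, -2, -1).
Hence T = (3, -1) (x) (1, -2) (x) (-1, 0, 2) + (1, 2) (x) (1, 3) (x) (2, -2, -1), so rank(T) ≤ 2.
These bounds meet, so rank(T) = 2.
Check entry T[1,0,1] = -4: (-1)·(1)·(0) + (2)·(1)·(-2) = -4.

rank(T) = 2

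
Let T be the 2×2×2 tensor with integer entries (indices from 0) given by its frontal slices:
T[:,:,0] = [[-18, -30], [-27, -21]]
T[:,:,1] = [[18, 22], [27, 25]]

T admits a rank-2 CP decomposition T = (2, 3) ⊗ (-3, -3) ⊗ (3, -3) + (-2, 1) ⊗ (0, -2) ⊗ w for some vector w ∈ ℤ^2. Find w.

w = (-3, 1)

Subtract the known terms from T to get the rank-1 residual R = (-2, 1) ⊗ (0, -2) ⊗ w, so R[i,j,k] = a[i]·b[j]·w[k]. Pick indices with nonzero a[0]·b[1] = (-2)·(-2) = 4. Only the fibre through (0,1,·) is needed: R[0,1,:] = T[0,1,:] − Σₗ aₗ[0]bₗ[1]cₗ = [-30, 22] − (2)·(-3)·(3, -3) = [-12, 4]. Then w[k] = R[0,1,k] / 4 for each k, giving w = [-12, 4] / 4 = (-3, 1).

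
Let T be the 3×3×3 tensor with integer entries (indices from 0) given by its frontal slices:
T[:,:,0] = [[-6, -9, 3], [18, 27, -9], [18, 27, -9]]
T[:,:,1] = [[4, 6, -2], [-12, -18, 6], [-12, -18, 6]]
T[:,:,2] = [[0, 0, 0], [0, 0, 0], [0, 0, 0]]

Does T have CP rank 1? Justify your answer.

Yes

The mode-1 fibre T[:,0,0] = [-6, 18, 18] gives a = (1, -3, -3) (primitive direction); the mode-2 fibre T[0,:,0] = [-6, -9, 3] gives b = (2, 3, -1); then c[k] = T[0,0,k] / (a[0]·b[0]) = [-6, 4, 0] / 2 = (-3, 2, 0).
Expanding (1, -3, -3) ⊗ (2, 3, -1) ⊗ (-3, 2, 0) reproduces all 27 entries of T, so T = (1, -3, -3) ⊗ (2, 3, -1) ⊗ (-3, 2, 0) and rank(T) ≤ 1.
Equivalently every frontal slice T[:,:,k] is c[k] times the rank-1 matrix (1, -3, -3) ⊗ (2, 3, -1). So T has rank 1 (it is nonzero).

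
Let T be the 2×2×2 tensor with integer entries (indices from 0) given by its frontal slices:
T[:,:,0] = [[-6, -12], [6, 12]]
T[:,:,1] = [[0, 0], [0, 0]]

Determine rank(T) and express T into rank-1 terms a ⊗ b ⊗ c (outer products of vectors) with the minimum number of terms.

rank(T) = 1

Lower bound: T ≠ 0 (e.g. T[0,0,0] = -6), so rank(T) ≥ 1.
Upper bound: if T = a ⊗ b ⊗ c then every fibre of T is a multiple of the corresponding factor, so read the factors off the fibres through the nonzero entry T[0,0,0] = -6.
The mode-1 fibre T[:,0,0] = [-6, 6] gives a = [1, -1] (primitive direction); the mode-2 fibre T[0,:,0] = [-6, -12] gives b = [1, 2]; then c[k] = T[0,0,k] / (a[0]·b[0]) = [-6, 0] / 1 = [-6, 0].
Expanding [1, -1] ⊗ [1, 2] ⊗ [-6, 0] reproduces all 8 entries of T, so T = [1, -1] ⊗ [1, 2] ⊗ [-6, 0] and rank(T) ≤ 1.
These bounds meet, so rank(T) = 1.
Check entry T[0,1,0] = -12: (1)·(2)·(-6) = -12.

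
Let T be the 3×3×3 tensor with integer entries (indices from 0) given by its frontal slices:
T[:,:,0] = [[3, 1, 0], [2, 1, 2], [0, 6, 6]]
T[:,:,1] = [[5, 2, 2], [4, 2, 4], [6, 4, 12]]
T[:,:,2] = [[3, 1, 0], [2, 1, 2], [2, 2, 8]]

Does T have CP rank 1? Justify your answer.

The mode-2 unfolding of T (rows indexed by j, columns by (i,k) = (0,0), (0,1), (0,2), (1,0), (1,1), (1,2), (2,0), (2,1), (2,2)) is [[3, 5, 3, 2, 4, 2, 0, 6, 2], [1, 2, 1, 1, 2, 1, 6, 4, 2], [0, 2, 0, 2, 4, 2, 6, 12, 8]].
There the 3×3 minor on rows j ∈ {0, 1, 2}, columns (i,k) ∈ {(0,0), (0,1), (2,0)} is det [[3, 5, 0], [1, 2, 6], [0, 2, 6]] = -30 ≠ 0, so this unfolding has rank ≥ 3; CP rank is at least every unfolding rank, so rank(T) ≥ 3.
In particular rank(T) ≥ 3 > 1, so T is not rank-1.

No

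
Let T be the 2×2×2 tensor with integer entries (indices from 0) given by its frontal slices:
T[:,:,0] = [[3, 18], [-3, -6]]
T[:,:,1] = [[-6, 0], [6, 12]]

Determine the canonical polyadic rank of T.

2

Lower bound: the mode-1 unfolding of T (rows indexed by i, columns by (j,k) = (0,0), (0,1), (1,0), (1,1)) is [[3, -6, 18, 0], [-3, 6, -6, 12]].
There the 2×2 minor on rows i ∈ {0, 1}, columns (j,k) ∈ {(0,0), (1,0)} is det [[3, 18], [-3, -6]] = 36 ≠ 0, so this unfolding has rank ≥ 2; CP rank is at least every unfolding rank, so rank(T) ≥ 2. (This is only a lower bound: in general the CP rank may exceed every unfolding rank, so we still need to exhibit 2 rank-1 terms summing to T.)
Upper bound — finding two terms. Write S_k = T[:,:,k] for the frontal slices: S₀ = [[3, 18], [-3, -6]], S₁ = [[-6, 0], [6, 12]].
If T = a₁ (x) b₁ (x) c₁ + a₂ (x) b₂ (x) c₂ then each S_k = c₁[k]·a₁b₁ᵀ + c₂[k]·a₂b₂ᵀ. S₀ and S₁ are linearly independent, so a₁b₁ᵀ and a₂b₂ᵀ must span the same plane of matrices: they are the rank-1 matrices of the form x·S₀ + y·S₁.
det(x·S₀ + y·S₁) is 36·x² − 36·xy − 72·y² = 36·(x − 2·y)(x + y), vanishing at (x:y) = (2:1) and (1:-1).
M₁ = 2·S₀ + S₁ = [[0, 36], [0, 0]] = 36·(1, 0)(0, 1)ᵀ and M₂ = S₀ − S₁ = [[9, 18], [-9, -18]] = 9·(1, -1)(1, 2)ᵀ, so take a₁ = (1, 0), b₁ = (0, 1), a₂ = (1, -1), b₂ = (1, 2).
Each slice is an integer combination of E₁ = a₁b₁ᵀ and E₂ = a₂b₂ᵀ: S₀ = 12·E₁ + 3·E₂, S₁ = 12·E₁ − 6·E₂; reading off coefficients, c₁ = (12, 12) and c₂ = (3, -6).
Hence T = (1, 0) (x) (0, 1) (x) (12, 12) + (1, -1) (x) (1, 2) (x) (3, -6), so rank(T) ≤ 2.
These bounds meet, so rank(T) = 2.
Check entry T[1,0,0] = -3: (0)·(0)·(12) + (-1)·(1)·(3) = -3.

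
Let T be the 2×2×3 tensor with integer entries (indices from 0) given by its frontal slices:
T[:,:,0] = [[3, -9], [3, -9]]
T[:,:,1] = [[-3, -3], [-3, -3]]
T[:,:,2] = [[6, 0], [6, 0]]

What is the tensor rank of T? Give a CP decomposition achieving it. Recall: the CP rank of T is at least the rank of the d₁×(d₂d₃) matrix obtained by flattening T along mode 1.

Lower bound: in the mode-3 unfolding of T (rows indexed by k, columns by (i,j)) the 2×2 minor on rows k ∈ {0, 1}, columns (i,j) ∈ {(0,0), (0,1)} is det [[3, -9], [-3, -3]] = -36 ≠ 0, so that unfolding has rank ≥ 2 and hence rank(T) ≥ 2 (CP rank is at least every unfolding rank, though it can be larger).
Upper bound: T[i,:,:] = a[i]·M for every slice, with a = [1, 1] and M = [[3, -3, 6], [-9, -3, 0]] (rows j, columns k).
Splitting M by its rows (j = 0, 1), M = [1, 0][3, -3, 6]ᵀ + [0, 1][-9, -3, 0]ᵀ.
Hence T = [1, 1] (x) [1, 0] (x) [3, -3, 6] + [1, 1] (x) [0, 1] (x) [-9, -3, 0], so rank(T) ≤ 2.
These bounds meet, so rank(T) = 2.

rank(T) = 2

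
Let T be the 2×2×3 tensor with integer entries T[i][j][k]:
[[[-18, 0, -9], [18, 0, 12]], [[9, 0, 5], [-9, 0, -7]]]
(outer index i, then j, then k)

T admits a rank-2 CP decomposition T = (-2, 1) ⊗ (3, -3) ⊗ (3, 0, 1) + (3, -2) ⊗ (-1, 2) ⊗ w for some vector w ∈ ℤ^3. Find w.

w = (0, 0, 1)

Subtract the known terms from T to get the rank-1 residual R = (3, -2) ⊗ (-1, 2) ⊗ w, so R[i,j,k] = a[i]·b[j]·w[k]. Pick indices with nonzero a[0]·b[0] = (3)·(-1) = -3. Only the fibre through (0,0,·) is needed: R[0,0,:] = T[0,0,:] − Σₗ aₗ[0]bₗ[0]cₗ = [-18, 0, -9] − (-2)·(3)·(3, 0, 1) = [0, 0, -3]. Then w[k] = R[0,0,k] / -3 for each k, giving w = [0, 0, -3] / -3 = (0, 0, 1).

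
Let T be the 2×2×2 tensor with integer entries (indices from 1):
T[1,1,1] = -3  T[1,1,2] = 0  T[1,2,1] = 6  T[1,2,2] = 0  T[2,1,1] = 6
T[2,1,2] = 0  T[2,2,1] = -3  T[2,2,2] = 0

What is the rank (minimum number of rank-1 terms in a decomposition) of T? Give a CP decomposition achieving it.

Lower bound: in the mode-2 unfolding of T (rows indexed by j, columns by (i,k)) the 2×2 minor on rows j ∈ {1, 2}, columns (i,k) ∈ {(1,1), (2,1)} is det [[-3, 6], [6, -3]] = -27 ≠ 0, so that unfolding has rank ≥ 2 and hence rank(T) ≥ 2 (CP rank is at least every unfolding rank, though it can be larger).
Upper bound: T[:,:,k] = c[k]·M for every slice, with c = (1, 0) and M = [[-3, 6], [6, -3]] (rows i, columns j).
Splitting M by its rows (i = 1, 2), M = (1, 0)(-3, 6)ᵀ + (0, 1)(6, -3)ᵀ.
Hence T = (1, 0) ∘ (-3, 6) ∘ (1, 0) + (0, 1) ∘ (6, -3) ∘ (1, 0), so rank(T) ≤ 2.
These bounds meet, so rank(T) = 2.

rank(T) = 2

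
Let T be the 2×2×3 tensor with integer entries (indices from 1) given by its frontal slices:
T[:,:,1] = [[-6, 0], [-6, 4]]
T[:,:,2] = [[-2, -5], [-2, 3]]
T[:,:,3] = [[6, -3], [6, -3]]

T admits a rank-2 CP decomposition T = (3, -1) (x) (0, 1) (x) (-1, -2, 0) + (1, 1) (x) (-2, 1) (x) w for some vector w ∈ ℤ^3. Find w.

w = (3, 1, -3)

Subtract the known terms from T to get the rank-1 residual R = (1, 1) (x) (-2, 1) (x) w, so R[i,j,k] = a[i]·b[j]·w[k]. Pick indices with nonzero a[1]·b[1] = (1)·(-2) = -2. Only the fibre through (1,1,·) is needed: R[1,1,:] = T[1,1,:] − Σₗ aₗ[1]bₗ[1]cₗ = [-6, -2, 6] − (3)·(0)·(-1, -2, 0) = [-6, -2, 6]. Then w[k] = R[1,1,k] / -2 for each k, giving w = [-6, -2, 6] / -2 = (3, 1, -3).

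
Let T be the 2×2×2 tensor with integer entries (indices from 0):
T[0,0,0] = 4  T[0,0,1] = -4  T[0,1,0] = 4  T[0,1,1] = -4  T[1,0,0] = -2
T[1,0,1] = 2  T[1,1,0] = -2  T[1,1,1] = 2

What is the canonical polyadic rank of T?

Lower bound: T ≠ 0 (e.g. T[0,0,0] = 4), so rank(T) ≥ 1.
Upper bound: if T = a (x) b (x) c then every fibre of T is a multiple of the corresponding factor, so read the factors off the fibres through the nonzero entry T[0,0,0] = 4.
The mode-1 fibre T[:,0,0] = [4, -2] gives a = [2, -1] (primitive direction); the mode-2 fibre T[0,:,0] = [4, 4] gives b = [1, 1]; then c[k] = T[0,0,k] / (a[0]·b[0]) = [4, -4] / 2 = [2, -2].
Expanding [2, -1] (x) [1, 1] (x) [2, -2] reproduces all 8 entries of T, so T = [2, -1] (x) [1, 1] (x) [2, -2] and rank(T) ≤ 1.
These bounds meet, so rank(T) = 1.
Check entry T[1,0,1] = 2: (-1)·(1)·(-2) = 2.

1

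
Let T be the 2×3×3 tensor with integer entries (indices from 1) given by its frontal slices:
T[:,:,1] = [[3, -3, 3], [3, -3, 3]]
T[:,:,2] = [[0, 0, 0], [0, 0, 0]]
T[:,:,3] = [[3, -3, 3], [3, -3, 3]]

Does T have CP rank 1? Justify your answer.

If T = a ⊗ b ⊗ c then every fibre of T is a multiple of the corresponding factor, so read the factors off the fibres through the nonzero entry T[1,1,1] = 3.
The mode-1 fibre T[:,1,1] = [3, 3] gives a = (1, 1) (primitive direction); the mode-2 fibre T[1,:,1] = [3, -3, 3] gives b = (1, -1, 1); then c[k] = T[1,1,k] / (a[1]·b[1]) = [3, 0, 3] / 1 = (3, 0, 3).
Expanding (1, 1) ⊗ (1, -1, 1) ⊗ (3, 0, 3) reproduces all 18 entries of T, so T = (1, 1) ⊗ (1, -1, 1) ⊗ (3, 0, 3) and rank(T) ≤ 1.
Equivalently every frontal slice T[:,:,k] is c[k] times the rank-1 matrix (1, 1) ⊗ (1, -1, 1). So T has rank 1 (it is nonzero).

Yes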